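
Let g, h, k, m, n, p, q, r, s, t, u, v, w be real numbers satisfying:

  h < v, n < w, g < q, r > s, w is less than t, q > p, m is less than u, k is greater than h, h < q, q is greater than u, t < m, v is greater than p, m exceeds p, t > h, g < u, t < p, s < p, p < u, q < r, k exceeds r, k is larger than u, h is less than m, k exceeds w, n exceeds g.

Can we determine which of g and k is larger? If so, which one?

Link the given pairs in sequence: g < n; n < w; w < t; t < p; p < m; m < u; u < q; q < r; r < k.
Together: g < n < w < t < p < m < u < q < r < k.
So k is larger.

k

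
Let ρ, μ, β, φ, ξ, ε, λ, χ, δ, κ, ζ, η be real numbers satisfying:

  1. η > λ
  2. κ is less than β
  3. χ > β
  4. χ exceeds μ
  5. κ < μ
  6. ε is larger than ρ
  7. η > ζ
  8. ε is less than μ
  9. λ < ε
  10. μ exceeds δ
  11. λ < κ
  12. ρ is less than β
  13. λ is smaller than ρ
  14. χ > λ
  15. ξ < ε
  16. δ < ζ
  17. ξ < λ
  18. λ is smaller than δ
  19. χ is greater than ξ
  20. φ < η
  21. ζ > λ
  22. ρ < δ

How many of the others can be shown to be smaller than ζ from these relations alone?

The elements the relations force below ζ are ξ, λ, ρ, δ — no chain reaches any other.
That is 4.

4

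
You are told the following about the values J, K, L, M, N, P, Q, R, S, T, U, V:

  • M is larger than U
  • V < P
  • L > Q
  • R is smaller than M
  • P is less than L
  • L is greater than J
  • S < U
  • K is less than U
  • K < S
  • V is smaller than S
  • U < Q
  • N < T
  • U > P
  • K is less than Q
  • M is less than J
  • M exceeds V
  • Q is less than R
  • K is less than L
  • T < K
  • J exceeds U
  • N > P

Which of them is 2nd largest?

J

Chaining the given pairs: V < P < N < T < K < S < U < Q < R < M < J < L.
Counting 2 from the largest end gives J.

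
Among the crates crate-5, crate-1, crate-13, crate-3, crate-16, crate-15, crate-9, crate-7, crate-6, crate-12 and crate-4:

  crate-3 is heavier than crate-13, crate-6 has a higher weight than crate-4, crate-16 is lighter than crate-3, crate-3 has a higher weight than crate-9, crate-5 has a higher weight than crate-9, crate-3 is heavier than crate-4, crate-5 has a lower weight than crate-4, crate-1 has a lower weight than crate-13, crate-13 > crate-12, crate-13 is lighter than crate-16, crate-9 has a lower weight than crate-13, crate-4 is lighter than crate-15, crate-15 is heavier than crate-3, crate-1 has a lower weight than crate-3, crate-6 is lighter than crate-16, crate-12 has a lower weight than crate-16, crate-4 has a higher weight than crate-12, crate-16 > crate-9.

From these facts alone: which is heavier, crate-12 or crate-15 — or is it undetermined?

crate-15

Following the relations from crate-12: crate-12 < crate-4 < crate-6 < crate-16 < crate-3 < crate-15.
So crate-15 is heavier.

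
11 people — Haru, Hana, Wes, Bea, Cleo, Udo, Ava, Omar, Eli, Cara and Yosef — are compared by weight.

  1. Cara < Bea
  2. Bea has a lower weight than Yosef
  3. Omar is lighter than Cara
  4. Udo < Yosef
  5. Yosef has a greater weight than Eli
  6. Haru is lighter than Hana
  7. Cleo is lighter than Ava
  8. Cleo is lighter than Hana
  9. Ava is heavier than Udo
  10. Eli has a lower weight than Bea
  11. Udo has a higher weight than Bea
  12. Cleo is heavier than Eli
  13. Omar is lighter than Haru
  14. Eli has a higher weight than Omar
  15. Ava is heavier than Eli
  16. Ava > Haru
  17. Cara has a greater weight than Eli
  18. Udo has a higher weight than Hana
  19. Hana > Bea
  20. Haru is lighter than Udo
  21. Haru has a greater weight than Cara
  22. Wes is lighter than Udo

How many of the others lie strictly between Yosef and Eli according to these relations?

6

The relations place Eli below Yosef. An element lies strictly between them when it is forced above Eli and also forced below Yosef.
Above Eli: {Cleo, Cara, Bea, Haru, Hana, Udo, Ava}. Below Yosef: {Wes, Omar, Cleo, Cara, Bea, Haru, Hana, Udo}.
Intersection: {Cleo, Cara, Bea, Haru, Hana, Udo} — 6.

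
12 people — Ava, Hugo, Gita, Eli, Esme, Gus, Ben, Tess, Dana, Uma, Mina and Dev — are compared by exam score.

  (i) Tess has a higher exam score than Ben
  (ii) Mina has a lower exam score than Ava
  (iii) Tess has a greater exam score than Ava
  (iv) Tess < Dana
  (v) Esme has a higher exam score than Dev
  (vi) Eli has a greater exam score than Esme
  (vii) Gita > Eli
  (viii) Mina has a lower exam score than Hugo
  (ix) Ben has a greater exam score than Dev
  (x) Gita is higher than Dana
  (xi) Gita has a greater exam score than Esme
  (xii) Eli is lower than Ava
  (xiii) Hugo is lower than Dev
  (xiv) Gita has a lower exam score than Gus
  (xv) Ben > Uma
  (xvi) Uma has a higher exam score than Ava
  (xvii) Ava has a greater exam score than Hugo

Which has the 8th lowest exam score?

Ben

The consecutive relations fix a unique order: Mina < Hugo < Dev < Esme < Eli < Ava < Uma < Ben < Tess < Dana < Gita < Gus.
The 8th smallest is Ben.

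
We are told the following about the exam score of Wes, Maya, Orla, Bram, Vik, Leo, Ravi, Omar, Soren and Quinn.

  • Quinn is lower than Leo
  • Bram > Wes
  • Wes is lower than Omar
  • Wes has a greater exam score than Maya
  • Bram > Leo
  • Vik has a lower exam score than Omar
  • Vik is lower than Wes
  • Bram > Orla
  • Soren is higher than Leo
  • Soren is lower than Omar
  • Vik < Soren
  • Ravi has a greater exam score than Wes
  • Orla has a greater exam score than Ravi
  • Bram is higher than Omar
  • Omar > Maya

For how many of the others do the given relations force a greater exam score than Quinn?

From Quinn the given relations immediately reach Leo.
From those, Soren, Bram — 3 in total.
From those, Omar — 4 in total.
Nothing else is reachable above Quinn; 4 in all.

4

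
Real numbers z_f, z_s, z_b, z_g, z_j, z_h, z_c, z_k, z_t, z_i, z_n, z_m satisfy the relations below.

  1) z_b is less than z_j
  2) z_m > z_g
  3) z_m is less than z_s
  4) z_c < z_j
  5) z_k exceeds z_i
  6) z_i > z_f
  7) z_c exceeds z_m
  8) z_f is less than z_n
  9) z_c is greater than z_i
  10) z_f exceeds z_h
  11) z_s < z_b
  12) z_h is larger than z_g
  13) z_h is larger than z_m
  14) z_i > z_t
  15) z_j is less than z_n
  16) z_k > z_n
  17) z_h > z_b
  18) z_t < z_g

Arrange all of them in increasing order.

Nothing is placed below z_t, so it is least; from there z_t < z_g; z_g < z_m; z_m < z_s; z_s < z_b; z_b < z_h; z_h < z_f; z_f < z_i; z_i < z_c; z_c < z_j; z_j < z_n; z_n < z_k, each given directly.

z_t < z_g < z_m < z_s < z_b < z_h < z_f < z_i < z_c < z_j < z_n < z_k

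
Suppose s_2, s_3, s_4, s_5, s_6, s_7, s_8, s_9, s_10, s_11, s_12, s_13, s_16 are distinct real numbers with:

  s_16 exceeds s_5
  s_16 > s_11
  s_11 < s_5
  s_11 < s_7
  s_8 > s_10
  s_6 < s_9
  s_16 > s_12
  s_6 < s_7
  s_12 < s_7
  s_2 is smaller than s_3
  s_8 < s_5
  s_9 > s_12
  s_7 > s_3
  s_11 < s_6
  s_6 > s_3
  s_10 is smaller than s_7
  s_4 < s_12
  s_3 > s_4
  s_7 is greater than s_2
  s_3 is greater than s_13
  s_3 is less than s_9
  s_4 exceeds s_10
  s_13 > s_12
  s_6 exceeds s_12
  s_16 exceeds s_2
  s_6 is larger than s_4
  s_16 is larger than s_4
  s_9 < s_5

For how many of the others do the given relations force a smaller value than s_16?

11

Directly below s_16: s_4, s_2, s_12, s_11, s_5.
One step further: s_10, s_8, s_9 (8 so far).
One step further: s_3, s_6 (10 so far).
One step further: s_13 (11 so far).
No other element is forced below s_16 by the given relations, so the count is 11.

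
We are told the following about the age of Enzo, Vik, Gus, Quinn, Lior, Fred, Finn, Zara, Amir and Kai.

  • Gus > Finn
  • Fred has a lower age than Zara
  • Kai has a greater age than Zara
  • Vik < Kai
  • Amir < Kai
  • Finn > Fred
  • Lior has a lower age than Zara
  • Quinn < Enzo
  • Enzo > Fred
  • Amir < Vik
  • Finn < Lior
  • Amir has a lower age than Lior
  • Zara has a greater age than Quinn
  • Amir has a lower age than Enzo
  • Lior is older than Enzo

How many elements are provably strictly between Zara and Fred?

3

The relations place Fred below Zara. An element lies strictly between them when it is forced above Fred and also forced below Zara.
Above Fred: {Enzo, Finn, Lior, Gus, Kai}. Below Zara: {Quinn, Amir, Enzo, Finn, Lior}.
Intersection: {Enzo, Finn, Lior} — 3.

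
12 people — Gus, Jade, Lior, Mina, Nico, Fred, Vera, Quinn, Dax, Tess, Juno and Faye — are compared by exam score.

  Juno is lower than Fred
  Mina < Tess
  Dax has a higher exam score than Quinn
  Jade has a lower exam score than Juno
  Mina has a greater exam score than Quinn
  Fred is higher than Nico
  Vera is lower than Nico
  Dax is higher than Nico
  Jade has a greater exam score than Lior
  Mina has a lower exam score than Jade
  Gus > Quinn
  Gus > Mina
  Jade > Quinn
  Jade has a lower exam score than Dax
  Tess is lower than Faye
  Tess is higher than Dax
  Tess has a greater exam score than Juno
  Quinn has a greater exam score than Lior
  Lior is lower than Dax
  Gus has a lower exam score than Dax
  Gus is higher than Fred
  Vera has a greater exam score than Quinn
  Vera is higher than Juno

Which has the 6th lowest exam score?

Vera

Chaining the given pairs: Lior < Quinn < Mina < Jade < Juno < Vera < Nico < Fred < Gus < Dax < Tess < Faye.
The 6th smallest is Vera.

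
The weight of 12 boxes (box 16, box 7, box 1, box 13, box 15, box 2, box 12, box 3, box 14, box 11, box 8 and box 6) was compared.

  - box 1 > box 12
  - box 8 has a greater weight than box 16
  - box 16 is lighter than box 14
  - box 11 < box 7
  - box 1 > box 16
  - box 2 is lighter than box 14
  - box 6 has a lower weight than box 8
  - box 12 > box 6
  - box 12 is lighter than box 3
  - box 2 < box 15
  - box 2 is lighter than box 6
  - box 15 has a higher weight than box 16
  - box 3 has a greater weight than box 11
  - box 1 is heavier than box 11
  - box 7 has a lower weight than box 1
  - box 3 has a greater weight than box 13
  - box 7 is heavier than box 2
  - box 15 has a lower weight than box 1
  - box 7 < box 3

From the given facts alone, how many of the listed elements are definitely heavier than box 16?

The elements the relations force above box 16 are box 8, box 15, box 1, box 14 — no chain reaches any other.
That is 4.

4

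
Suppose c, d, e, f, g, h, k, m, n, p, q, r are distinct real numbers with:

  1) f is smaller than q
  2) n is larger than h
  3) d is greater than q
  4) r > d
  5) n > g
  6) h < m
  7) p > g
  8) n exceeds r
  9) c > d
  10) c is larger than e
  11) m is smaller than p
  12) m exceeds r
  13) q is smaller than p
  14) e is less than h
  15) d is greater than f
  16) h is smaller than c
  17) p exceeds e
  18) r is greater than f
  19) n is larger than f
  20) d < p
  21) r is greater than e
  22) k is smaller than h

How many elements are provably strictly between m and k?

The relations place k below m. An element lies strictly between them when it is forced above k and also forced below m.
Above k: {h, n, c, p}. Below m: {f, e, q, d, h, r}.
Intersection: {h} — 1.

1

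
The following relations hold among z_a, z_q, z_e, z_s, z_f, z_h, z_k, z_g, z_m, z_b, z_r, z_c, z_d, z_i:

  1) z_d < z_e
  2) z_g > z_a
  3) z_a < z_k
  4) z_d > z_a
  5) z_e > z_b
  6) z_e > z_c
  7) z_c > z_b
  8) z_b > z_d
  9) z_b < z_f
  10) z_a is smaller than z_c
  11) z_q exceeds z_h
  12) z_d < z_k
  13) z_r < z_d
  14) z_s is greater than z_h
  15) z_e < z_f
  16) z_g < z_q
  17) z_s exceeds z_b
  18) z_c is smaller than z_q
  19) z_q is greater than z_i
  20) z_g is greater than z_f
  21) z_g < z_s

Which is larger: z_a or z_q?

z_a < z_d and z_d < z_b give z_a < z_b.
With z_b < z_c: z_a < z_d < z_b < z_c.
With z_c < z_e: z_a < z_d < z_b < z_c < z_e.
With z_e < z_f: z_a < z_d < z_b < z_c < z_e < z_f.
Then z_f < z_g extends the chain to z_g.
Then z_g < z_q extends the chain to z_q.
So z_a < z_q; z_q is the larger of the two.

z_q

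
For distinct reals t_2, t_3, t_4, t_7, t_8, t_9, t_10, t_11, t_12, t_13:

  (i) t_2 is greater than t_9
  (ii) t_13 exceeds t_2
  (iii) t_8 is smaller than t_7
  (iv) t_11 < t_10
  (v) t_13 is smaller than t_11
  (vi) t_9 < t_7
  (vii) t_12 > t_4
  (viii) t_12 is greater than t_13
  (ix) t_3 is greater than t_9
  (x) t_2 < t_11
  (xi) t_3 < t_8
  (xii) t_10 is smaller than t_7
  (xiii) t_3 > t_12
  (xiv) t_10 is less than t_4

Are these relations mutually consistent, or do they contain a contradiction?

consistent

Every relation is compatible with t_9 < t_2 < t_13 < t_11 < t_10 < t_4 < t_12 < t_3 < t_8 < t_7; the set is consistent.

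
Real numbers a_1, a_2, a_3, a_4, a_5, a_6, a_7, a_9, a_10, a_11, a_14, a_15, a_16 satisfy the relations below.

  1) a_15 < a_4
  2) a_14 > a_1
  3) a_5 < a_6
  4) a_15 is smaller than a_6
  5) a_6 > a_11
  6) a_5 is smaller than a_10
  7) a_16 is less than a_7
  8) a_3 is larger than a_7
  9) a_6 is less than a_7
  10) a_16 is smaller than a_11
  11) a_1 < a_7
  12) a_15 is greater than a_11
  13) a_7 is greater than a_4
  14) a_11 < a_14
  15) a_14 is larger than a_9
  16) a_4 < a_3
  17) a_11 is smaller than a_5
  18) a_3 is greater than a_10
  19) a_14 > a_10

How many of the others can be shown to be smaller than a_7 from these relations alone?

From a_7 the given relations immediately reach a_16, a_4, a_1, a_6.
From those, a_11, a_15, a_5 — 7 in total.
Nothing else is reachable below a_7; 7 in all.

7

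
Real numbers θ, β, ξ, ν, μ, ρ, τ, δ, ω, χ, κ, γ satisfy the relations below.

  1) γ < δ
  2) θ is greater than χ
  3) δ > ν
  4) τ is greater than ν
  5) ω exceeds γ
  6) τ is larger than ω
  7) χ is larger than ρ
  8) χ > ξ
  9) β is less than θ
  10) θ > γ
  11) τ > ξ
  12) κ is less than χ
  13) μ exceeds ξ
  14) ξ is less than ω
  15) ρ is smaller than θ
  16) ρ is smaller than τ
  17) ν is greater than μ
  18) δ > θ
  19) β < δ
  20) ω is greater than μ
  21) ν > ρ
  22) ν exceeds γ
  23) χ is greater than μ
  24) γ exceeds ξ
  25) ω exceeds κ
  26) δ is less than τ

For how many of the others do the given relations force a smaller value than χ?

From χ the given relations immediately reach ρ, κ, ξ, μ.
Nothing else is reachable below χ; 4 in all.

4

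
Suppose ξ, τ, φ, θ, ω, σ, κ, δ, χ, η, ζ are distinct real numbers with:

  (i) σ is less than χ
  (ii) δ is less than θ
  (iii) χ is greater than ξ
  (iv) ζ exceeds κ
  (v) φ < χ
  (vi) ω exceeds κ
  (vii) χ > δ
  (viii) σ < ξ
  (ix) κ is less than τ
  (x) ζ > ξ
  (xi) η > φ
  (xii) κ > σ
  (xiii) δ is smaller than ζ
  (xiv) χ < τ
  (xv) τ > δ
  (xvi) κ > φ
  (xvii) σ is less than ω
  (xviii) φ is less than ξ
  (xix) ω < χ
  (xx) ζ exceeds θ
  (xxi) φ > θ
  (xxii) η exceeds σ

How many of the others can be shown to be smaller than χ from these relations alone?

From χ the given relations immediately reach δ, φ, σ, ξ, ω.
From those, θ, κ — 7 in total.
Nothing else is reachable below χ; 7 in all.

7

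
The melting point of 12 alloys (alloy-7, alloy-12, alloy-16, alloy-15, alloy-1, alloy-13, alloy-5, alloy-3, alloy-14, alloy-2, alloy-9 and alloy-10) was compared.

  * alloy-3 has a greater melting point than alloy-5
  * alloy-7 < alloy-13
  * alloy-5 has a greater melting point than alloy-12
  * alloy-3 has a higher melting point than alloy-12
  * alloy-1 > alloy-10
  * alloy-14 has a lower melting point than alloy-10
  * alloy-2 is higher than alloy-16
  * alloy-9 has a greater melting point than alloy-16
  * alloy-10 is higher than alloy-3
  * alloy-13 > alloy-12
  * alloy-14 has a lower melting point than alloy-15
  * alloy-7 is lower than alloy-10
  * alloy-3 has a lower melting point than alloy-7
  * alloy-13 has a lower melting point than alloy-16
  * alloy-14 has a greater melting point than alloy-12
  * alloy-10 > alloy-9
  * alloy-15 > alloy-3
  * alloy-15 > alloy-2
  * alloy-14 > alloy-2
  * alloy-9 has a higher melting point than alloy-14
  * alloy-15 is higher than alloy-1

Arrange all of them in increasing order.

The consecutive links are each given: alloy-12 < alloy-5; alloy-5 < alloy-3; alloy-3 < alloy-7; alloy-7 < alloy-13; alloy-13 < alloy-16; alloy-16 < alloy-2; alloy-2 < alloy-14; alloy-14 < alloy-9; alloy-9 < alloy-10; alloy-10 < alloy-1; alloy-1 < alloy-15.

alloy-12 < alloy-5 < alloy-3 < alloy-7 < alloy-13 < alloy-16 < alloy-2 < alloy-14 < alloy-9 < alloy-10 < alloy-1 < alloy-15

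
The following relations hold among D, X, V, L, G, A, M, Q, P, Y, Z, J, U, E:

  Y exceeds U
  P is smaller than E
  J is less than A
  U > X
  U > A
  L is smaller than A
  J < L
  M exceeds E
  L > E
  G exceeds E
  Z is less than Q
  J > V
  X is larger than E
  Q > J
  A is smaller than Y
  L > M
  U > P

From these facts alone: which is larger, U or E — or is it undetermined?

U

E < M and M < L give E < L.
With L < A: E < M < L < A.
Then A < U extends the chain to U.
So U is larger.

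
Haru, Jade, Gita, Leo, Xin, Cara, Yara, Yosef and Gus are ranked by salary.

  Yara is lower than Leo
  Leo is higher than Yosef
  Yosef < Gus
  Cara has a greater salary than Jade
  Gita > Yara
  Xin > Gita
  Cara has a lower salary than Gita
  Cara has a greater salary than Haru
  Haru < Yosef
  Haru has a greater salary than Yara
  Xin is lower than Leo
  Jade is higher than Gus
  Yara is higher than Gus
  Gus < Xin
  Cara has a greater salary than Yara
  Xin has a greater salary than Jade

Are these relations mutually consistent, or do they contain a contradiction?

Chaining the given relations yields Yara < Haru < Yosef < Gus, so Yara < Gus. But one relation states Gus < Yara. These cannot both hold.

inconsistent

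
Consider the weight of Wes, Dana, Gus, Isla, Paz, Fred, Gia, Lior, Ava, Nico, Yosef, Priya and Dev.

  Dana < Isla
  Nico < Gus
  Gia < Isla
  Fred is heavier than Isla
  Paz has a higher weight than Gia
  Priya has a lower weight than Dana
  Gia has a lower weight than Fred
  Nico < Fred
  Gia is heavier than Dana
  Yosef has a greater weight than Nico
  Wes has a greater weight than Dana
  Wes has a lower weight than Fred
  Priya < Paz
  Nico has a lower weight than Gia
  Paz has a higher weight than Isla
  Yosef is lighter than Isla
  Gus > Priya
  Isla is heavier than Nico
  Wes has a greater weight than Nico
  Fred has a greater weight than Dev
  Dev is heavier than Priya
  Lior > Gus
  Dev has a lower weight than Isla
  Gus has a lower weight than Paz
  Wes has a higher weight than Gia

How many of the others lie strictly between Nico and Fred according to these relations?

Chaining upward from Nico reaches: Yosef, Gia, Gus, Isla, Paz, Lior, Wes.
Chaining downward from Fred reaches: Priya, Dana, Yosef, Dev, Gia, Isla, Wes.
Strictly between Nico and Fred are those in both lists: Yosef, Gia, Isla, Wes — 4 elements.

4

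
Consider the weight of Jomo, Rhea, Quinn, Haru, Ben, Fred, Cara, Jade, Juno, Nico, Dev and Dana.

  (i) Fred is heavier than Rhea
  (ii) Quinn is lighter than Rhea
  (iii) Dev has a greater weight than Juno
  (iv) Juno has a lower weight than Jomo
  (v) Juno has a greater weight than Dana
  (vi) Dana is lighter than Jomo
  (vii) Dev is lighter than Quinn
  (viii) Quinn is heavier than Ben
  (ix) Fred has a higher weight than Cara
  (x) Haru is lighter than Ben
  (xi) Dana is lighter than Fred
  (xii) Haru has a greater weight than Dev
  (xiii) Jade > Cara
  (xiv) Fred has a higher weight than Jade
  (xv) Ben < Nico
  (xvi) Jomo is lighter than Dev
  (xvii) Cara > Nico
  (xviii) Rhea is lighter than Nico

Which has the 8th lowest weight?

Rhea

Chaining the given pairs: Dana < Juno < Jomo < Dev < Haru < Ben < Quinn < Rhea < Nico < Cara < Jade < Fred.
The 8th smallest is Rhea.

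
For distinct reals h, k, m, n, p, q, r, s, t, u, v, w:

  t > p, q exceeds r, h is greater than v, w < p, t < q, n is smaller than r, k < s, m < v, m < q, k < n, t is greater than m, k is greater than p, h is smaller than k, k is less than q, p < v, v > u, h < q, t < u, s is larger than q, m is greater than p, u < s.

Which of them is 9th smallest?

n

Piecing the relations together gives one ordering: w < p < m < t < u < v < h < k < n < r < q < s.
Counting 9 from the smallest end gives n.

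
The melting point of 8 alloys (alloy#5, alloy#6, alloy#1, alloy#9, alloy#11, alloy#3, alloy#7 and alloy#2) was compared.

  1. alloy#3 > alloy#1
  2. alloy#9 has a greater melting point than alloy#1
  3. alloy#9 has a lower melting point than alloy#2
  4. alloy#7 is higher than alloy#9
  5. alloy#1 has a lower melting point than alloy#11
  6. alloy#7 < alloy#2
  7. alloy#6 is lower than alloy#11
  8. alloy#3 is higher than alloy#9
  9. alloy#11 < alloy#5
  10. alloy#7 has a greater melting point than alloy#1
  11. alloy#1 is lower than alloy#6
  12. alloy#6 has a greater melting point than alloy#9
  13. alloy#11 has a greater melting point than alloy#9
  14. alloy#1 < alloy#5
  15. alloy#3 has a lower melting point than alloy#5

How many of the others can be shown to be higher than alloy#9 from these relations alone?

From alloy#9 the given relations immediately reach alloy#7, alloy#6, alloy#3, alloy#11, alloy#2.
From those, alloy#5 — 6 in total.
No other element is forced above alloy#9 by the given relations, so the count is 6.

6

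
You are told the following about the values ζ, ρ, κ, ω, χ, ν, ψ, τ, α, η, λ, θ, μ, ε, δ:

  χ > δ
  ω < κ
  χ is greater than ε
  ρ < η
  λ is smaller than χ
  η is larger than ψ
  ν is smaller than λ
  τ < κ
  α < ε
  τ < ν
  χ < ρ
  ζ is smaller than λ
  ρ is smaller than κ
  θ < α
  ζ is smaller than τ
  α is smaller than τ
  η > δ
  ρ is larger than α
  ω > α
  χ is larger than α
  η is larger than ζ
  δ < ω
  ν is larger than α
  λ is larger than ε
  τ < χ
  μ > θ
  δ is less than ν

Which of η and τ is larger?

τ < ν and ν < λ give τ < λ.
Then λ < χ extends the chain to χ.
Then χ < ρ extends the chain to ρ.
Then ρ < η extends the chain to η.
So τ < η; η is the larger of the two.

η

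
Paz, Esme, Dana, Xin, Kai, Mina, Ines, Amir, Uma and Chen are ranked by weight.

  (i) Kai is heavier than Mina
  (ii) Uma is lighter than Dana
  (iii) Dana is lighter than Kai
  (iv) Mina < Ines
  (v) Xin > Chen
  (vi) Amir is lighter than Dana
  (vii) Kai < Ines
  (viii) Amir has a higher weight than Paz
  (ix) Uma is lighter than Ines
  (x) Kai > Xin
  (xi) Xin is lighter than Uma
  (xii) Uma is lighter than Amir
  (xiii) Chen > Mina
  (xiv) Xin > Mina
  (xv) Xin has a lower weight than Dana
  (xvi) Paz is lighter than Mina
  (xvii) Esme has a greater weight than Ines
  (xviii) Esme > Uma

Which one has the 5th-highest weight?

Amir

Chaining the given pairs: Paz < Mina < Chen < Xin < Uma < Amir < Dana < Kai < Ines < Esme.
Counting 5 from the largest end gives Amir.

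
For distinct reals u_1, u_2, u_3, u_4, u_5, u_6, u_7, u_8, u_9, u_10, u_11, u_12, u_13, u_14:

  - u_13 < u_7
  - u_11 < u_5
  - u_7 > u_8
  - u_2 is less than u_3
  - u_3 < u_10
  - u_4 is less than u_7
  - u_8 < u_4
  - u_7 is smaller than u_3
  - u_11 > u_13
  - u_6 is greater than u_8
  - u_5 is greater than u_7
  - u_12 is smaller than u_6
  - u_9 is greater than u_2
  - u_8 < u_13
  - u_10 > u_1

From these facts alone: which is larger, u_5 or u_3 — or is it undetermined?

undetermined

Following every chain through u_5: below u_5 we get u_8, u_4, u_13, u_7, u_11.
u_3 is not reached, and no chain runs the other way from u_3 to u_5.
So the given relations leave the order of u_5 and u_3 undetermined.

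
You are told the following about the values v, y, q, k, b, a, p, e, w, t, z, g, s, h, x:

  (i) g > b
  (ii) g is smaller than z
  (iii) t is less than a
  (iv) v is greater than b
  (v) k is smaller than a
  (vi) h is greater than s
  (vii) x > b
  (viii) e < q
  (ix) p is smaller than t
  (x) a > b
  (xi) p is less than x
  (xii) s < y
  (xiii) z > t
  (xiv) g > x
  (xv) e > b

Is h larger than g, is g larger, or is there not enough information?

undetermined

Following every chain through h: below h we get s.
g is not reached, and no chain runs the other way from g to h.
So the given relations leave the order of h and g undetermined.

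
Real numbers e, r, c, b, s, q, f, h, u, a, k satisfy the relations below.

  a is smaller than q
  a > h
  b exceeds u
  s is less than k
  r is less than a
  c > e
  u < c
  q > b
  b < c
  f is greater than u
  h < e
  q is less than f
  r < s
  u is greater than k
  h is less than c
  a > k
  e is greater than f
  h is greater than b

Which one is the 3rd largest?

Chaining the given pairs: r < s < k < u < b < h < a < q < f < e < c.
The 3rd largest is f.

f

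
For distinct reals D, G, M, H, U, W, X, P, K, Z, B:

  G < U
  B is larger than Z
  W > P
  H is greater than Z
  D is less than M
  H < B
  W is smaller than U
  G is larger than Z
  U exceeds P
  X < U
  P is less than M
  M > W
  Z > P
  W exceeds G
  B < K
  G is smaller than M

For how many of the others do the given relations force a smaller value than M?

Directly below M: P, G, W, D.
One step further: Z (5 so far).
Nothing else is reachable below M; 5 in all.

5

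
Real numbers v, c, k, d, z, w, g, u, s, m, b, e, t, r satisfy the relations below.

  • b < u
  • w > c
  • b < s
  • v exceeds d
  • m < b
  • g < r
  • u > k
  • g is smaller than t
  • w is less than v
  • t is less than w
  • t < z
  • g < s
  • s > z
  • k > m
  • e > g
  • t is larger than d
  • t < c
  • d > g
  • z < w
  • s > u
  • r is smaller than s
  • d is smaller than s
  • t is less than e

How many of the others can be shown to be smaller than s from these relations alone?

Directly below s: g, d, r, z, b, u.
One step further: m, k, t (9 so far).
Nothing else is reachable below s; 9 in all.

9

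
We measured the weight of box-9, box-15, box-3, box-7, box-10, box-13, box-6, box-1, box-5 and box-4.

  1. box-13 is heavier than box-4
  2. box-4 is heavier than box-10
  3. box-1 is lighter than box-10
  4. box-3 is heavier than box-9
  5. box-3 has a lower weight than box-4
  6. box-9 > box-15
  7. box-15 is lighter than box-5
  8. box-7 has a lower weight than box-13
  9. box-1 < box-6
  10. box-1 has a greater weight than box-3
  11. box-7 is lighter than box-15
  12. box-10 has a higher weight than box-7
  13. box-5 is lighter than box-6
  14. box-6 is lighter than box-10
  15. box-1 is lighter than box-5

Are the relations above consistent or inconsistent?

The single ordering box-7 < box-15 < box-9 < box-3 < box-1 < box-5 < box-6 < box-10 < box-4 < box-13 satisfies every listed relation, so no contradiction arises.

consistent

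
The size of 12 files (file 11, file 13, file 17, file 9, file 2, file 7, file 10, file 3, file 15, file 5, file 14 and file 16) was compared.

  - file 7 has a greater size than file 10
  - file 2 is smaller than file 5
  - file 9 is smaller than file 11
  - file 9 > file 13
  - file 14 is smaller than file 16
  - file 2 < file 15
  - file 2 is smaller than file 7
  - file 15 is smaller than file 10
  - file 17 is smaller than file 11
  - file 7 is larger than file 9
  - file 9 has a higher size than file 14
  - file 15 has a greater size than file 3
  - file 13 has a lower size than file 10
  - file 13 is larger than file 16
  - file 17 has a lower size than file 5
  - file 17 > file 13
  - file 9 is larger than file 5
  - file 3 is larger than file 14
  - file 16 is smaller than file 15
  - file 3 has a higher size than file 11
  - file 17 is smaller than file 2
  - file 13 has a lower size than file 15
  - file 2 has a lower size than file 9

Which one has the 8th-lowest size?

file 11

Piecing the relations together gives one ordering: file 14 < file 16 < file 13 < file 17 < file 2 < file 5 < file 9 < file 11 < file 3 < file 15 < file 10 < file 7.
The 8th smallest is file 11.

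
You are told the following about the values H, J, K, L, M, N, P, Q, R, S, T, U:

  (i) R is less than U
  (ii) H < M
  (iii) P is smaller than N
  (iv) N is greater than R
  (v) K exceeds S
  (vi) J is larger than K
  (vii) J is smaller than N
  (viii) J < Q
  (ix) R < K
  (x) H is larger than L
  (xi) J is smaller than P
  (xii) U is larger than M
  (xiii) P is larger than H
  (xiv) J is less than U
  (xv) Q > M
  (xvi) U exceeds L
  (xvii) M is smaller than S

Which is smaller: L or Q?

L

The relevant relations are L < H; H < M; M < S; S < K; K < J; J < Q.
Together: L < H < M < S < K < J < Q.
So L < Q; L is the smaller of the two.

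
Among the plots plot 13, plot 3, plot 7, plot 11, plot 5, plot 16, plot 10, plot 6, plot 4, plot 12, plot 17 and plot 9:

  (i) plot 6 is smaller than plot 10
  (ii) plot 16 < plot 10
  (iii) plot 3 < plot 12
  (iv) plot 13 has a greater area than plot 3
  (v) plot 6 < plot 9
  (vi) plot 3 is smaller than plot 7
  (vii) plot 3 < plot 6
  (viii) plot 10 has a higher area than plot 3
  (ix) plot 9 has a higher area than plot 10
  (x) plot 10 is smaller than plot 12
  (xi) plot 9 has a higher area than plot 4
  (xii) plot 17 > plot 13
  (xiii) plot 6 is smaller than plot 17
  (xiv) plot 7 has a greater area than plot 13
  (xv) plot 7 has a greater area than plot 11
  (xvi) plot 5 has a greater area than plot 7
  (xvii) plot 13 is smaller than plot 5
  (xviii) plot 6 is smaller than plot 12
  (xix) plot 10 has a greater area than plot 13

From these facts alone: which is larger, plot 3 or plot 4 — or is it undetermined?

Following every chain through plot 3: above plot 3 we get plot 13, plot 6, plot 7, plot 5, plot 10, plot 12, plot 17, plot 9.
plot 4 is not reached, and no chain runs the other way from plot 4 to plot 3.
So the given relations leave the order of plot 3 and plot 4 undetermined.

undetermined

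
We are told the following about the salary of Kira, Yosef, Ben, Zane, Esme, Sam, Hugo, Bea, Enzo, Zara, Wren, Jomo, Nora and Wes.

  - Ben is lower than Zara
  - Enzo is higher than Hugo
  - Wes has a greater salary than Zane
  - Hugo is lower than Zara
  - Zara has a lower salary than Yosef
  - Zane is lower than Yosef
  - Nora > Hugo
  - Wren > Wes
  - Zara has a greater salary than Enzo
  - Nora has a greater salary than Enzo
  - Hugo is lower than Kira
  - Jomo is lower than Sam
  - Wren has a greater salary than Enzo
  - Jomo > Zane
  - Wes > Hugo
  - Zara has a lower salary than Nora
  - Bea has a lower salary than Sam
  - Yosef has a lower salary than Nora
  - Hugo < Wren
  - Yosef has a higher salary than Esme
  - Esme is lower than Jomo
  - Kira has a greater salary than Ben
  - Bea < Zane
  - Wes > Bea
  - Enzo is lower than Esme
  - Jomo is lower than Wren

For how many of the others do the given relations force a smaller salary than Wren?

The elements the relations force below Wren are Hugo, Enzo, Esme, Bea, Zane, Wes, Jomo — no chain reaches any other.
That is 7.

7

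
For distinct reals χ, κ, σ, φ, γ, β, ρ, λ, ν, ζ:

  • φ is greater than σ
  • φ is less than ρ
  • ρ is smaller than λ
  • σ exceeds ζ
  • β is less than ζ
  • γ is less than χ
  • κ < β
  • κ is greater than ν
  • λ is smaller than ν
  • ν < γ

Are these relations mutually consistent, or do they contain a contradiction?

We have ν < κ stated directly, yet also κ < β < ζ < σ < φ < ρ < λ < ν by chaining the others — so κ < ν. Contradiction.

inconsistent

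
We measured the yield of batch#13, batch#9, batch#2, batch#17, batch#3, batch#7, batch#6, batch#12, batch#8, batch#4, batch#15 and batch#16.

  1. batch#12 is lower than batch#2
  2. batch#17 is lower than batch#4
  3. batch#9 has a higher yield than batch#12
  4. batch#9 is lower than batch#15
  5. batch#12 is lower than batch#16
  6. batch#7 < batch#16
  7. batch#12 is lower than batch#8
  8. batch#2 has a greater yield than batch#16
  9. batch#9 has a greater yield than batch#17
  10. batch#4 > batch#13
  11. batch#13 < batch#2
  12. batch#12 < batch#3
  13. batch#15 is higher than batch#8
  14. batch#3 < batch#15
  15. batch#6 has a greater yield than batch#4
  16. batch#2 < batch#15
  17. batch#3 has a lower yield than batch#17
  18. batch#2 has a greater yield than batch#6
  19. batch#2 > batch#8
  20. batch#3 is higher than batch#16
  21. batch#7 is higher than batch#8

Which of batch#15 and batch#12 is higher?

batch#15

The relevant relations are batch#12 < batch#8; batch#8 < batch#7; batch#7 < batch#16; batch#16 < batch#3; batch#3 < batch#17; batch#17 < batch#4; batch#4 < batch#6; batch#6 < batch#2; batch#2 < batch#15.
Chaining these gives batch#12 < batch#8 < batch#7 < batch#16 < batch#3 < batch#17 < batch#4 < batch#6 < batch#2 < batch#15.
So batch#12 < batch#15; batch#15 is the higher of the two.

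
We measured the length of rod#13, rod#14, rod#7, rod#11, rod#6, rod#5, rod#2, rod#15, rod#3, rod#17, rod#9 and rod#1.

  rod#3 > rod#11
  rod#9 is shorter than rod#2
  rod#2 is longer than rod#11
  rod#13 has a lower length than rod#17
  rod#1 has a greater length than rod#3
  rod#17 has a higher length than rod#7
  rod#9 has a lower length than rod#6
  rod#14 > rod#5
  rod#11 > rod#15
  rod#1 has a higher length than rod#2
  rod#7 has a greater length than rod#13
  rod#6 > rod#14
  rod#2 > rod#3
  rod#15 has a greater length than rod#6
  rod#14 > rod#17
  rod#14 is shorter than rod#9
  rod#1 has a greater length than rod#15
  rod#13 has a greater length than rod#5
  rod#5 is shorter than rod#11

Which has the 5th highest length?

rod#15

Chaining the given pairs: rod#5 < rod#13 < rod#7 < rod#17 < rod#14 < rod#9 < rod#6 < rod#15 < rod#11 < rod#3 < rod#2 < rod#1.
Counting 5 from the largest end gives rod#15.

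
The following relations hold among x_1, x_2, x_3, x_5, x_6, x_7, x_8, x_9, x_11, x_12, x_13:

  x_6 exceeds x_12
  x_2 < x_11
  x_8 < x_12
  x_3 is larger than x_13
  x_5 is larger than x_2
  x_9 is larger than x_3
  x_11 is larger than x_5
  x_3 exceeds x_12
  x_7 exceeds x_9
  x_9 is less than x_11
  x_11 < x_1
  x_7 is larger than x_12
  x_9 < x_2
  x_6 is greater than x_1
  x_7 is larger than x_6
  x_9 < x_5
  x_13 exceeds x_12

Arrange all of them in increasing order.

x_8 < x_12 < x_13 < x_3 < x_9 < x_2 < x_5 < x_11 < x_1 < x_6 < x_7

Each adjacent pair is fixed by a given relation: x_8 < x_12; x_12 < x_13; x_13 < x_3; x_3 < x_9; x_9 < x_2; x_2 < x_5; x_5 < x_11; x_11 < x_1; x_1 < x_6; x_6 < x_7. Chaining them end to end gives the full order.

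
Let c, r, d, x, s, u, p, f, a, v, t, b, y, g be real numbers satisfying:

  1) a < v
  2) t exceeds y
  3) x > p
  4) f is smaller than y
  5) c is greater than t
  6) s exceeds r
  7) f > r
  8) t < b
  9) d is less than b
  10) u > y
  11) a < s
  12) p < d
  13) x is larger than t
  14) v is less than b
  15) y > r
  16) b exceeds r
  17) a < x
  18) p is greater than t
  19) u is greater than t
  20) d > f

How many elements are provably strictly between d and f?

3

Chaining upward from f reaches: y, t, p, c, x, b, u.
Chaining downward from d reaches: r, y, t, p.
Strictly between f and d are those in both lists: y, t, p — 3 elements.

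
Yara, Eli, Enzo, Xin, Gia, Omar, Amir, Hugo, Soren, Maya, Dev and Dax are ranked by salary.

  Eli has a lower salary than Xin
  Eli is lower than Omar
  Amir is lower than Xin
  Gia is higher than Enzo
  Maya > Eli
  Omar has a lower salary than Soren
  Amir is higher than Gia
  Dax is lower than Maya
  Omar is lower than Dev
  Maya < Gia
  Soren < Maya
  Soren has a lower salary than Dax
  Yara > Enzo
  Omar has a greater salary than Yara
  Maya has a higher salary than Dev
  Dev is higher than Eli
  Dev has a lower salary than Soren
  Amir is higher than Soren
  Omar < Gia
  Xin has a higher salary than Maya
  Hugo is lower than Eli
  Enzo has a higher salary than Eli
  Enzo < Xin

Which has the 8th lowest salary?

The consecutive relations fix a unique order: Hugo < Eli < Enzo < Yara < Omar < Dev < Soren < Dax < Maya < Gia < Amir < Xin.
The 8th smallest is Dax.

Dax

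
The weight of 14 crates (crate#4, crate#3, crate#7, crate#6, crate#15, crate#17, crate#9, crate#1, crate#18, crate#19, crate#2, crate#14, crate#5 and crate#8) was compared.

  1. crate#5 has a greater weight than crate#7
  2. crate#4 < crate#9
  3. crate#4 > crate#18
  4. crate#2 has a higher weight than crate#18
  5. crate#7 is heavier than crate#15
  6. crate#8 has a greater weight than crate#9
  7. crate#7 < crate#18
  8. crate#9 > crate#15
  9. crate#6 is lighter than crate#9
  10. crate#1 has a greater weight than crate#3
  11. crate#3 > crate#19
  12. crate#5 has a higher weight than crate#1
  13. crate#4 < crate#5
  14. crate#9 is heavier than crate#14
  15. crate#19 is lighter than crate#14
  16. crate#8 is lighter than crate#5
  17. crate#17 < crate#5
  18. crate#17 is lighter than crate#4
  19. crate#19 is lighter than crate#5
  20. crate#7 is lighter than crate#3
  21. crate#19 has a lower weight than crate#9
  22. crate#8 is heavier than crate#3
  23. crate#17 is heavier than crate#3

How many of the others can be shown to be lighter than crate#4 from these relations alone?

The elements the relations force below crate#4 are crate#15, crate#7, crate#19, crate#3, crate#18, crate#17 — no chain reaches any other.
That is 6.

6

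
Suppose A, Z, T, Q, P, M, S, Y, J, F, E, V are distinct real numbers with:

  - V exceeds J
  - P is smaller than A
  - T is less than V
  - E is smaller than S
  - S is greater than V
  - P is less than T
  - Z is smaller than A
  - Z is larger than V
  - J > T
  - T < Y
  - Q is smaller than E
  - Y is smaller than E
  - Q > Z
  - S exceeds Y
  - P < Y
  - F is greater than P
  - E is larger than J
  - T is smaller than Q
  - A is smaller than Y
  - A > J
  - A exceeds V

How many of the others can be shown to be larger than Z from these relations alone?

5

Directly above Z: Q, A.
One step further: Y, E (4 so far).
One step further: S (5 so far).
Nothing else is reachable above Z; 5 in all.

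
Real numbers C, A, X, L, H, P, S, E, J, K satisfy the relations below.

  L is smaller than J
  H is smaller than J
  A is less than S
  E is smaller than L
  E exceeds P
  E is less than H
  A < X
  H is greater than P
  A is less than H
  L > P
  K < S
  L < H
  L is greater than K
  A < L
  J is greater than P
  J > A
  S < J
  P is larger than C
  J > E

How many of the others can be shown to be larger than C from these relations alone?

5

Directly above C: P.
One step further: E, L, H, J (5 so far).
Nothing else is reachable above C; 5 in all.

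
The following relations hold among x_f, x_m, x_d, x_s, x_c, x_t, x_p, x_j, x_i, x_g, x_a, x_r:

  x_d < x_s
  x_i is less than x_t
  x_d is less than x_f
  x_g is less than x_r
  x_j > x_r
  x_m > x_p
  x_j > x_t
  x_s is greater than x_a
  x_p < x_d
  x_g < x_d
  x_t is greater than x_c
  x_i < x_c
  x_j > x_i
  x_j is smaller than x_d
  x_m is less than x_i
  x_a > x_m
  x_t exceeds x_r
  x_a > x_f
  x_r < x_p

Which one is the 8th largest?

Chaining the given pairs: x_g < x_r < x_p < x_m < x_i < x_c < x_t < x_j < x_d < x_f < x_a < x_s.
The 8th largest is x_i.

x_i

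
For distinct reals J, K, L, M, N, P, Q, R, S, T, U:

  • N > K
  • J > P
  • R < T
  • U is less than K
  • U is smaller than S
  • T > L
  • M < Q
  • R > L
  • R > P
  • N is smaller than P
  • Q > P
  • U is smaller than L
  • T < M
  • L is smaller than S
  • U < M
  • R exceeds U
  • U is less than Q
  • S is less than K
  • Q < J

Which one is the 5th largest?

R

The consecutive relations fix a unique order: U < L < S < K < N < P < R < T < M < Q < J.
Counting 5 from the largest end gives R.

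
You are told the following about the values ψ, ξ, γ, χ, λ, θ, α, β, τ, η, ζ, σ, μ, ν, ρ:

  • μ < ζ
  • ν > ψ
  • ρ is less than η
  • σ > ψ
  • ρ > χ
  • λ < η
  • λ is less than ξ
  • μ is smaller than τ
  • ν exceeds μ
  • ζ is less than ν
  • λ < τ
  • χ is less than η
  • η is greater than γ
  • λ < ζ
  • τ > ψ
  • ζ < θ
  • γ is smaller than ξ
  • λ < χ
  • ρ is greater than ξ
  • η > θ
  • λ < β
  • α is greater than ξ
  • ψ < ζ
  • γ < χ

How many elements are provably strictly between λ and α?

Chaining upward from λ reaches: β, χ, ξ, ρ, τ, ζ, θ, η, ν.
Chaining downward from α reaches: γ, ξ.
Strictly between λ and α are those in both lists: ξ — 1 element.

1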